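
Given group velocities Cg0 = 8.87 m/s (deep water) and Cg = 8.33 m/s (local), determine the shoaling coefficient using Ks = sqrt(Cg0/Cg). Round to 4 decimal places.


Ks = sqrt(Cg0 / Cg)
Ks = sqrt(8.87 / 8.33)
Ks = sqrt(1.0648)
Ks = 1.0319

1.0319


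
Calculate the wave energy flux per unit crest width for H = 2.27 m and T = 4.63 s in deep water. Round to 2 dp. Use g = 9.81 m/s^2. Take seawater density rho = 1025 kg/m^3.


P = rho * g^2 * H^2 * T / (32 * pi)
P = 1025 * 9.81^2 * 2.27^2 * 4.63 / (32 * pi)
P = 1025 * 96.2361 * 5.1529 * 4.63 / 100.53096
P = 23409.64 W/m

23409.64


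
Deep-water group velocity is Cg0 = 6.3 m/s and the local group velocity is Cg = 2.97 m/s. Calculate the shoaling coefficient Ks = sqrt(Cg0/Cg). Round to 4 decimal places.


Ks = sqrt(Cg0 / Cg)
Ks = sqrt(6.3 / 2.97)
Ks = sqrt(2.1212)
Ks = 1.4564

1.4564


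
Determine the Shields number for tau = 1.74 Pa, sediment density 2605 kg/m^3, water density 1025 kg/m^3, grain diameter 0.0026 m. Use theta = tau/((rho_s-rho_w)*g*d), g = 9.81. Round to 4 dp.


theta = tau / ((rho_s - rho_w) * g * d)
rho_s - rho_w = 2605 - 1025 = 1580
Denominator = 1580 * 9.81 * 0.0026 = 40.299480
theta = 1.74 / 40.299480
theta = 0.0432

0.0432


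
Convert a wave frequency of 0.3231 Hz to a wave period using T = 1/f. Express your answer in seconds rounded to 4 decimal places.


T = 1 / f
T = 1 / 0.3231
T = 3.0950 s

3.0950


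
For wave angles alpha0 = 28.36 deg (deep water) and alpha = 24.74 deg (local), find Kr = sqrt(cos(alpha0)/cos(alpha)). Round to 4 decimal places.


Kr = sqrt(cos(alpha0) / cos(alpha))
cos(28.36) = 0.879980
cos(24.74) = 0.908216
Kr = sqrt(0.879980 / 0.908216)
Kr = sqrt(0.968911)
Kr = 0.9843

0.9843


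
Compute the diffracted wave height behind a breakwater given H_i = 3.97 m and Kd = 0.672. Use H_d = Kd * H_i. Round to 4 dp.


H_d = Kd * H_i
H_d = 0.672 * 3.97
H_d = 2.6678 m

2.6678


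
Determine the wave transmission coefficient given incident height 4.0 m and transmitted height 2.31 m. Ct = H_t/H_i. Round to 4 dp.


Ct = H_t / H_i
Ct = 2.31 / 4.0
Ct = 0.5775

0.5775


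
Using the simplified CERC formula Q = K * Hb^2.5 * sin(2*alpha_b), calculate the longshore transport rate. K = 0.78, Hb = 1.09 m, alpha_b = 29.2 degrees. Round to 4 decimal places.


Q = K * Hb^2.5 * sin(2 * alpha_b)
Hb^2.5 = 1.09^2.5 = 1.240413
sin(2 * 29.2) = sin(58.4) = 0.851727
Q = 0.78 * 1.240413 * 0.851727
Q = 0.8241 m^3/s

0.8241


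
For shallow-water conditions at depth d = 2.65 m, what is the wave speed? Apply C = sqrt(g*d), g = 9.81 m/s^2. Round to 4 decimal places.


Using the shallow-water approximation:
C = sqrt(g * d) = sqrt(9.81 * 2.65)
C = sqrt(25.9965)
C = 5.0987 m/s

5.0987


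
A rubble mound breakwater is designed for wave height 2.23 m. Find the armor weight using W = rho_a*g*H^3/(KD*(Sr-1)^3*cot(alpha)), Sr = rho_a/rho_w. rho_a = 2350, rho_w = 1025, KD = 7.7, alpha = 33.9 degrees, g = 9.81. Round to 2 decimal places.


Sr = rho_a / rho_w = 2350 / 1025 = 2.292683
(Sr - 1) = 1.292683
(Sr - 1)^3 = 2.160111
cot(33.9) = 1 / tan(33.9) = 1 / 0.671972 = 1.488157
Numerator = 2350 * 9.81 * 2.23^3 = 255653.3328
Denominator = 7.7 * 2.160111 * 1.488157 = 24.752297
W = 255653.3328 / 24.752297
W = 10328.47 N

10328.47


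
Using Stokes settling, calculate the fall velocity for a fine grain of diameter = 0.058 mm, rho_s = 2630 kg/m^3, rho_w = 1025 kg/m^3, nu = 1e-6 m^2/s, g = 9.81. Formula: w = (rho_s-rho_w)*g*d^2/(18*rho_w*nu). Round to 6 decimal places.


w = (rho_s - rho_w) * g * d^2 / (18 * rho_w * nu)
d = 0.058 mm = 0.000058 m
rho_s - rho_w = 2630 - 1025 = 1605
Numerator = 1605 * 9.81 * (0.000058)^2 = 0.000052966348
Denominator = 18 * 1025 * 1e-6 = 0.018450
w = 0.002871 m/s

0.002871


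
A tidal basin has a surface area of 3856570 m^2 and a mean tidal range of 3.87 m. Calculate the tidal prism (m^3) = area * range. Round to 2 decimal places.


Tidal prism = Area * Tidal range
P = 3856570 * 3.87
P = 14924925.90 m^3

14924925.90


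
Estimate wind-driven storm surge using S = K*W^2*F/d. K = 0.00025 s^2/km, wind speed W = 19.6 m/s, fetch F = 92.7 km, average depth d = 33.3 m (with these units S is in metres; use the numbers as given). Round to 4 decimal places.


S = K * W^2 * F / d
W^2 = 19.6^2 = 384.16
S = 0.00025 * 384.16 * 92.7 / 33.3
Numerator = 0.00025 * 384.16 * 92.7 = 8.902908
S = 8.902908 / 33.3 = 0.2674 m

0.2674


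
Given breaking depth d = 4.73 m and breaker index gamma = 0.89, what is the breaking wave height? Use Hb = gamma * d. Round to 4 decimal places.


Hb = gamma * d
Hb = 0.89 * 4.73
Hb = 4.2097 m

4.2097


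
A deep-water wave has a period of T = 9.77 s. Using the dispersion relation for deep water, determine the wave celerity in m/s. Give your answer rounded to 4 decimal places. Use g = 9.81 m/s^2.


We use the deep-water celerity formula:
C = g * T / (2 * pi)
C = 9.81 * 9.77 / (2 * 3.14159...)
C = 95.843700 / 6.283185
C = 15.2540 m/s

15.2540


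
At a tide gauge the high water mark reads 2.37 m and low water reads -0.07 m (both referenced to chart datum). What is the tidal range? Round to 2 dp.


Tidal range = High water - Low water
Tidal range = 2.37 - (-0.07)
Tidal range = 2.44 m

2.44


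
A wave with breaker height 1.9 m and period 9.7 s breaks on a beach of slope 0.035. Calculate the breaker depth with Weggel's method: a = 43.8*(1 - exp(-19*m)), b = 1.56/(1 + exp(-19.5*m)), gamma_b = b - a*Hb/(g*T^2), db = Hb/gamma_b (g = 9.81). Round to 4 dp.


a = 43.8 * (1 - exp(-19 * m))
exp(-19 * 0.035) = exp(-0.6650) = 0.514274
a = 43.8 * (1 - 0.514274) = 21.274819
b = 1.56 / (1 + exp(-19.5 * m))
exp(-19.5 * 0.035) = exp(-0.6825) = 0.505352
b = 1.56 / (1 + 0.505352) = 1.036302
Hb / (g * T^2) = 1.9 / (9.81 * 9.7^2) = 1.9 / 923.0229 = 0.00205845
gamma_b = b - a * Hb/(g*T^2) = 1.036302 - 21.274819 * 0.00205845 = 0.992509
db = Hb / gamma_b = 1.9 / 0.992509
db = 1.9143 m

1.9143


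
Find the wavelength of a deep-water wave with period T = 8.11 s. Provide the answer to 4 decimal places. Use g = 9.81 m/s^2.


L0 = g * T^2 / (2 * pi)
L0 = 9.81 * 8.11^2 / (2 * pi)
L0 = 9.81 * 65.7721 / 6.28319
L0 = 645.2243 / 6.28319
L0 = 102.6906 m

102.6906


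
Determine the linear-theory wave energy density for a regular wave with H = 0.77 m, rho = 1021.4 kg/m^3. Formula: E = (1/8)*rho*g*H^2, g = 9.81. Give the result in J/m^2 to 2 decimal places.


E = (1/8) * rho * g * H^2
E = (1/8) * 1021.4 * 9.81 * 0.77^2
E = 0.125 * 1021.4 * 9.81 * 0.5929
E = 742.60 J/m^2

742.60


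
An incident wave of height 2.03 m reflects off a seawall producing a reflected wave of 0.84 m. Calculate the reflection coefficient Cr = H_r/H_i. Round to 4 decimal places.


Cr = H_r / H_i
Cr = 0.84 / 2.03
Cr = 0.4138

0.4138


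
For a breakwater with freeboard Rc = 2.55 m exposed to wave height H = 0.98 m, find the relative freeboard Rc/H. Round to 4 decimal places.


Relative freeboard = Rc / H
= 2.55 / 0.98
= 2.6020

2.6020


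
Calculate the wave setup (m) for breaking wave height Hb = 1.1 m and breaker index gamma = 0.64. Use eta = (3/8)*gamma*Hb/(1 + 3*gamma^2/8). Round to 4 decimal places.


eta = (3/8) * gamma * Hb / (1 + 3*gamma^2/8)
Numerator = (3/8) * 0.64 * 1.1 = 0.264000
Denominator = 1 + 3*0.64^2/8 = 1 + 0.153600 = 1.153600
eta = 0.264000 / 1.153600
eta = 0.2288 m

0.2288


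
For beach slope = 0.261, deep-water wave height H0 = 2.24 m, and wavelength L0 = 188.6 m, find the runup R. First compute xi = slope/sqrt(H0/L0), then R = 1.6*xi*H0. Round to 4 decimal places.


xi = slope / sqrt(H0/L0)
H0/L0 = 2.24/188.6 = 0.011877
sqrt(0.011877) = 0.108982
xi = 0.261 / 0.108982 = 2.394900
R = 1.6 * xi * H0 = 1.6 * 2.394900 * 2.24
R = 8.5833 m

8.5833


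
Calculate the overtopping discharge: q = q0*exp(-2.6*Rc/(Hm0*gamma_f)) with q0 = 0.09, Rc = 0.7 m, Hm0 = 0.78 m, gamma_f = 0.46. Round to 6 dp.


q = q0 * exp(-2.6 * Rc / (Hm0 * gamma_f))
Exponent = -2.6 * 0.7 / (0.78 * 0.46)
= -2.6 * 0.7 / 0.3588
= -5.072464
exp(-5.072464) = 0.006267
q = 0.09 * 0.006267
q = 0.000564 m^3/s/m

0.000564


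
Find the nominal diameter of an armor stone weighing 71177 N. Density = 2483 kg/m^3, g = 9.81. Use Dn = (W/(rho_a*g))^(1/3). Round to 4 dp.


V = W / (rho_a * g)
V = 71177 / (2483 * 9.81)
V = 71177 / 24358.23
V = 2.922092 m^3
Dn = V^(1/3) = 2.922092^(1/3)
Dn = 1.4297 m

1.4297


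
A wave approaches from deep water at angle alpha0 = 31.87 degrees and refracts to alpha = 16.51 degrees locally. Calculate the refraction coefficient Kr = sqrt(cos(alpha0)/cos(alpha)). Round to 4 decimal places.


Kr = sqrt(cos(alpha0) / cos(alpha))
cos(31.87) = 0.849248
cos(16.51) = 0.958770
Kr = sqrt(0.849248 / 0.958770)
Kr = sqrt(0.885768)
Kr = 0.9412

0.9412


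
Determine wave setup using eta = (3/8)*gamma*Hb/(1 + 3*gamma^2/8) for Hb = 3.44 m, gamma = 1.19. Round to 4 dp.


eta = (3/8) * gamma * Hb / (1 + 3*gamma^2/8)
Numerator = (3/8) * 1.19 * 3.44 = 1.535100
Denominator = 1 + 3*1.19^2/8 = 1 + 0.531038 = 1.531038
eta = 1.535100 / 1.531038
eta = 1.0027 m

1.0027


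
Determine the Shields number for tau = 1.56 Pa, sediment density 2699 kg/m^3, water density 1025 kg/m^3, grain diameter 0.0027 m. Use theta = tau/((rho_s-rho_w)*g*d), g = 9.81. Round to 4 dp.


theta = tau / ((rho_s - rho_w) * g * d)
rho_s - rho_w = 2699 - 1025 = 1674
Denominator = 1674 * 9.81 * 0.0027 = 44.339238
theta = 1.56 / 44.339238
theta = 0.0352

0.0352


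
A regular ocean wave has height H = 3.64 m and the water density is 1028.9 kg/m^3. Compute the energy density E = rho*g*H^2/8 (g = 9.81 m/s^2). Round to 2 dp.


E = (1/8) * rho * g * H^2
E = (1/8) * 1028.9 * 9.81 * 3.64^2
E = 0.125 * 1028.9 * 9.81 * 13.2496
E = 16716.87 J/m^2

16716.87


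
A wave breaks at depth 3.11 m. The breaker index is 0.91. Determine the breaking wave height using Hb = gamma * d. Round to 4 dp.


Hb = gamma * d
Hb = 0.91 * 3.11
Hb = 2.8301 m

2.8301


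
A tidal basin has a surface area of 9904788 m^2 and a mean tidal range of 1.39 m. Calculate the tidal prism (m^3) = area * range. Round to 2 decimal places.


Tidal prism = Area * Tidal range
P = 9904788 * 1.39
P = 13767655.32 m^3

13767655.32


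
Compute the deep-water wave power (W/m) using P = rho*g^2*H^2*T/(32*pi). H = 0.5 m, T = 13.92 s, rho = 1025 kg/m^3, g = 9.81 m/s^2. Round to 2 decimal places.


P = rho * g^2 * H^2 * T / (32 * pi)
P = 1025 * 9.81^2 * 0.5^2 * 13.92 / (32 * pi)
P = 1025 * 96.2361 * 0.2500 * 13.92 / 100.53096
P = 3414.61 W/m

3414.61


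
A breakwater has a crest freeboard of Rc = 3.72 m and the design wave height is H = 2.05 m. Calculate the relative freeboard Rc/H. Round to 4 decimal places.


Relative freeboard = Rc / H
= 3.72 / 2.05
= 1.8146

1.8146


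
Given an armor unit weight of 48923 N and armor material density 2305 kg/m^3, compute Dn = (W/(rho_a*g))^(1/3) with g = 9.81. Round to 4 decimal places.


V = W / (rho_a * g)
V = 48923 / (2305 * 9.81)
V = 48923 / 22612.05
V = 2.163581 m^3
Dn = V^(1/3) = 2.163581^(1/3)
Dn = 1.2934 m

1.2934


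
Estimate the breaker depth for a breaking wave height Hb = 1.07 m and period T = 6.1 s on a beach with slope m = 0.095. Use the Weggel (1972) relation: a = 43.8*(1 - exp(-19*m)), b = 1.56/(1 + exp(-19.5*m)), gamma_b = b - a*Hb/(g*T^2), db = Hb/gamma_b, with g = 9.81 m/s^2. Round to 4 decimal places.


a = 43.8 * (1 - exp(-19 * m))
exp(-19 * 0.095) = exp(-1.8050) = 0.164474
a = 43.8 * (1 - 0.164474) = 36.596019
b = 1.56 / (1 + exp(-19.5 * m))
exp(-19.5 * 0.095) = exp(-1.8525) = 0.156845
b = 1.56 / (1 + 0.156845) = 1.348496
Hb / (g * T^2) = 1.07 / (9.81 * 6.1^2) = 1.07 / 365.0301 = 0.00293127
gamma_b = b - a * Hb/(g*T^2) = 1.348496 - 36.596019 * 0.00293127 = 1.241223
db = Hb / gamma_b = 1.07 / 1.241223
db = 0.8621 m

0.8621


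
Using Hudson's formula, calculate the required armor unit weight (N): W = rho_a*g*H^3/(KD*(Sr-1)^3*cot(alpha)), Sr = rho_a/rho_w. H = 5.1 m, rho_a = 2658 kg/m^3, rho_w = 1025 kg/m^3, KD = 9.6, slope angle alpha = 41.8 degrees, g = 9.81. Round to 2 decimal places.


Sr = rho_a / rho_w = 2658 / 1025 = 2.593171
(Sr - 1) = 1.593171
(Sr - 1)^3 = 4.043775
cot(41.8) = 1 / tan(41.8) = 1 / 0.894103 = 1.118439
Numerator = 2658 * 9.81 * 5.1^3 = 3458872.1720
Denominator = 9.6 * 4.043775 * 1.118439 = 43.418073
W = 3458872.1720 / 43.418073
W = 79664.34 N

79664.34


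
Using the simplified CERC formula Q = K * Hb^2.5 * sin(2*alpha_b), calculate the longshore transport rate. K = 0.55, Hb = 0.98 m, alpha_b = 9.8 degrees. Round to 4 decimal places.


Q = K * Hb^2.5 * sin(2 * alpha_b)
Hb^2.5 = 0.98^2.5 = 0.950747
sin(2 * 9.8) = sin(19.6) = 0.335452
Q = 0.55 * 0.950747 * 0.335452
Q = 0.1754 m^3/s

0.1754


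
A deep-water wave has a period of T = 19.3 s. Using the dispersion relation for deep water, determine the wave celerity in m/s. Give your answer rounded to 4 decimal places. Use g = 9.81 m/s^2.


We use the deep-water celerity formula:
C = g * T / (2 * pi)
C = 9.81 * 19.3 / (2 * 3.14159...)
C = 189.333000 / 6.283185
C = 30.1333 m/s

30.1333


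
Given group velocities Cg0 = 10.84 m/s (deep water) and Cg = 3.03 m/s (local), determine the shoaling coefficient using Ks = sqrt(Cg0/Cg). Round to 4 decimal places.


Ks = sqrt(Cg0 / Cg)
Ks = sqrt(10.84 / 3.03)
Ks = sqrt(3.5776)
Ks = 1.8914

1.8914


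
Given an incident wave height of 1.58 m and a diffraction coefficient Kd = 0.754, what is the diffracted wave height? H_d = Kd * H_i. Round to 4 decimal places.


H_d = Kd * H_i
H_d = 0.754 * 1.58
H_d = 1.1913 m

1.1913


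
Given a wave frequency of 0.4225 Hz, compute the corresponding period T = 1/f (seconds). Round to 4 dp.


T = 1 / f
T = 1 / 0.4225
T = 2.3669 s

2.3669


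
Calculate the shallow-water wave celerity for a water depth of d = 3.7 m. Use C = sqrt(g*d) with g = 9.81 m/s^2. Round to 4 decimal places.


Using the shallow-water approximation:
C = sqrt(g * d) = sqrt(9.81 * 3.7)
C = sqrt(36.2970)
C = 6.0247 m/s

6.0247


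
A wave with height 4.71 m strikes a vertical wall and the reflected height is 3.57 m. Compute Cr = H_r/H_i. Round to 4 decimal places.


Cr = H_r / H_i
Cr = 3.57 / 4.71
Cr = 0.7580

0.7580


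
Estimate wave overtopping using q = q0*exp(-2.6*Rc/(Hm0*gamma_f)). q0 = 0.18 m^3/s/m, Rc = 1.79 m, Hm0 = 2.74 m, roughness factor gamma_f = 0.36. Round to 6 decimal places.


q = q0 * exp(-2.6 * Rc / (Hm0 * gamma_f))
Exponent = -2.6 * 1.79 / (2.74 * 0.36)
= -2.6 * 1.79 / 0.9864
= -4.718167
exp(-4.718167) = 0.008932
q = 0.18 * 0.008932
q = 0.001608 m^3/s/m

0.001608


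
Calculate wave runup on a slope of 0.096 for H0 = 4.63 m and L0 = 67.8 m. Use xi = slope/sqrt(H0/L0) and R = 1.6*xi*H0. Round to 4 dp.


xi = slope / sqrt(H0/L0)
H0/L0 = 4.63/67.8 = 0.068289
sqrt(0.068289) = 0.261322
xi = 0.096 / 0.261322 = 0.367363
R = 1.6 * xi * H0 = 1.6 * 0.367363 * 4.63
R = 2.7214 m

2.7214


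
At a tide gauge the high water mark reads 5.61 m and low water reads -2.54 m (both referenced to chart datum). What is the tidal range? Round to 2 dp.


Tidal range = High water - Low water
Tidal range = 5.61 - (-2.54)
Tidal range = 8.15 m

8.15


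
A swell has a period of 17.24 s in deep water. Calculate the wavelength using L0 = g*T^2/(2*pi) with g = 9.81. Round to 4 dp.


L0 = g * T^2 / (2 * pi)
L0 = 9.81 * 17.24^2 / (2 * pi)
L0 = 9.81 * 297.2176 / 6.28319
L0 = 2915.7047 / 6.28319
L0 = 464.0488 m

464.0488


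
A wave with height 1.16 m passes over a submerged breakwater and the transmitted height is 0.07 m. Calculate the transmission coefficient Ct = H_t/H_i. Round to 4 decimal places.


Ct = H_t / H_i
Ct = 0.07 / 1.16
Ct = 0.0603

0.0603


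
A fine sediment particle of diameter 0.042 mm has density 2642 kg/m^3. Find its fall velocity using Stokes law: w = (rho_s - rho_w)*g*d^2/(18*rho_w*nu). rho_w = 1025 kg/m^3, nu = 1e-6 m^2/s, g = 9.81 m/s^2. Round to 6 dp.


w = (rho_s - rho_w) * g * d^2 / (18 * rho_w * nu)
d = 0.042 mm = 0.000042 m
rho_s - rho_w = 2642 - 1025 = 1617
Numerator = 1617 * 9.81 * (0.000042)^2 = 0.000027981926
Denominator = 18 * 1025 * 1e-6 = 0.018450
w = 0.001517 m/s

0.001517


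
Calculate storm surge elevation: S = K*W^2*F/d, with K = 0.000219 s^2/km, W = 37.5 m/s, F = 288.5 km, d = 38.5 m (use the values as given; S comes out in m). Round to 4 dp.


S = K * W^2 * F / d
W^2 = 37.5^2 = 1406.25
S = 0.000219 * 1406.25 * 288.5 / 38.5
Numerator = 0.000219 * 1406.25 * 288.5 = 88.848984
S = 88.848984 / 38.5 = 2.3078 m

2.3078


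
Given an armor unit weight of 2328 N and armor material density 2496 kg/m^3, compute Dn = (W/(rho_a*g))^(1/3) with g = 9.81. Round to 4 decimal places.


V = W / (rho_a * g)
V = 2328 / (2496 * 9.81)
V = 2328 / 24485.76
V = 0.095076 m^3
Dn = V^(1/3) = 0.095076^(1/3)
Dn = 0.4564 m

0.4564


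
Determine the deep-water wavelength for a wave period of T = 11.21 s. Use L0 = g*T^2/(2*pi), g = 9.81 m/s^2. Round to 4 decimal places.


L0 = g * T^2 / (2 * pi)
L0 = 9.81 * 11.21^2 / (2 * pi)
L0 = 9.81 * 125.6641 / 6.28319
L0 = 1232.7648 / 6.28319
L0 = 196.2006 m

196.2006


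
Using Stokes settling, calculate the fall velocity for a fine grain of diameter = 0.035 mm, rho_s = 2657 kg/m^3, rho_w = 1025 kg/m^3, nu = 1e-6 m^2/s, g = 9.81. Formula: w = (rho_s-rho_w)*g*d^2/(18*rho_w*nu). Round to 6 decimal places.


w = (rho_s - rho_w) * g * d^2 / (18 * rho_w * nu)
d = 0.035 mm = 0.000035 m
rho_s - rho_w = 2657 - 1025 = 1632
Numerator = 1632 * 9.81 * (0.000035)^2 = 0.000019612152
Denominator = 18 * 1025 * 1e-6 = 0.018450
w = 0.001063 m/s

0.001063


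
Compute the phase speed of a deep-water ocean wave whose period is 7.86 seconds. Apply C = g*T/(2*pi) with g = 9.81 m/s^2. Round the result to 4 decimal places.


We use the deep-water celerity formula:
C = g * T / (2 * pi)
C = 9.81 * 7.86 / (2 * 3.14159...)
C = 77.106600 / 6.283185
C = 12.2719 m/s

12.2719


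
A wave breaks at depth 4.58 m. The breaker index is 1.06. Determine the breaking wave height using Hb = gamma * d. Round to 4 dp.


Hb = gamma * d
Hb = 1.06 * 4.58
Hb = 4.8548 m

4.8548


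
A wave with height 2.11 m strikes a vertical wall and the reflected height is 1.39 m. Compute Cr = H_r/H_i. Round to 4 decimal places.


Cr = H_r / H_i
Cr = 1.39 / 2.11
Cr = 0.6588

0.6588


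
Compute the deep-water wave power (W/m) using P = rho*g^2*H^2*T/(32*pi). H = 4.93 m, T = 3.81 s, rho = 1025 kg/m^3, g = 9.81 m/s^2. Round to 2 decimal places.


P = rho * g^2 * H^2 * T / (32 * pi)
P = 1025 * 9.81^2 * 4.93^2 * 3.81 / (32 * pi)
P = 1025 * 96.2361 * 24.3049 * 3.81 / 100.53096
P = 90861.70 W/m

90861.70


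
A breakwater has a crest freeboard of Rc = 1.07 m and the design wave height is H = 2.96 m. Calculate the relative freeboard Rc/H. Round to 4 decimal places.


Relative freeboard = Rc / H
= 1.07 / 2.96
= 0.3615

0.3615


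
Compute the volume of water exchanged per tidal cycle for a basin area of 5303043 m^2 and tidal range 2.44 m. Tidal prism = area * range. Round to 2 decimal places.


Tidal prism = Area * Tidal range
P = 5303043 * 2.44
P = 12939424.92 m^3

12939424.92


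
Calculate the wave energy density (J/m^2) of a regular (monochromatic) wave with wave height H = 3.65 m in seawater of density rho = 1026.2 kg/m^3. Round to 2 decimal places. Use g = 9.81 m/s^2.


E = (1/8) * rho * g * H^2
E = (1/8) * 1026.2 * 9.81 * 3.65^2
E = 0.125 * 1026.2 * 9.81 * 13.3225
E = 16764.74 J/m^2

16764.74


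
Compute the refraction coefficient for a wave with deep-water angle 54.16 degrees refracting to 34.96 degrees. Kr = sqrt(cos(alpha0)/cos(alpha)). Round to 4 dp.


Kr = sqrt(cos(alpha0) / cos(alpha))
cos(54.16) = 0.585524
cos(34.96) = 0.819552
Kr = sqrt(0.585524 / 0.819552)
Kr = sqrt(0.714443)
Kr = 0.8452

0.8452


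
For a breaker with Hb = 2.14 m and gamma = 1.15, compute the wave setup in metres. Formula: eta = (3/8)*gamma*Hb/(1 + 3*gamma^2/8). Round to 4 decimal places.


eta = (3/8) * gamma * Hb / (1 + 3*gamma^2/8)
Numerator = (3/8) * 1.15 * 2.14 = 0.922875
Denominator = 1 + 3*1.15^2/8 = 1 + 0.495938 = 1.495938
eta = 0.922875 / 1.495938
eta = 0.6169 m

0.6169


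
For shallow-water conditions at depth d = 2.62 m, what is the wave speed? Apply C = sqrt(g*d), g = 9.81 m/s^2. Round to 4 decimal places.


Using the shallow-water approximation:
C = sqrt(g * d) = sqrt(9.81 * 2.62)
C = sqrt(25.7022)
C = 5.0697 m/s

5.0697


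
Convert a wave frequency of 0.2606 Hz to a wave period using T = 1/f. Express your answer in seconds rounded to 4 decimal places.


T = 1 / f
T = 1 / 0.2606
T = 3.8373 s

3.8373


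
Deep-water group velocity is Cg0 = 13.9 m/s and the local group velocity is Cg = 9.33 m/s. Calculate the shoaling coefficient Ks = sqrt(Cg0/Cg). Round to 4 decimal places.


Ks = sqrt(Cg0 / Cg)
Ks = sqrt(13.9 / 9.33)
Ks = sqrt(1.4898)
Ks = 1.2206

1.2206


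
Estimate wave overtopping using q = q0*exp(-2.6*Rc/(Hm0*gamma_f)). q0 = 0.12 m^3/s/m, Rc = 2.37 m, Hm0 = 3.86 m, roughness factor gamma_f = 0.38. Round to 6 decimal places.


q = q0 * exp(-2.6 * Rc / (Hm0 * gamma_f))
Exponent = -2.6 * 2.37 / (3.86 * 0.38)
= -2.6 * 2.37 / 1.4668
= -4.200982
exp(-4.200982) = 0.014981
q = 0.12 * 0.014981
q = 0.001798 m^3/s/m

0.001798


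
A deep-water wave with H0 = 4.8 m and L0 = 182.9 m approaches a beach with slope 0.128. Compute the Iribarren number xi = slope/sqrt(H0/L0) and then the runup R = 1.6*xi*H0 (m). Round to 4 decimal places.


xi = slope / sqrt(H0/L0)
H0/L0 = 4.8/182.9 = 0.026244
sqrt(0.026244) = 0.162000
xi = 0.128 / 0.162000 = 0.790126
R = 1.6 * xi * H0 = 1.6 * 0.790126 * 4.8
R = 6.0682 m

6.0682


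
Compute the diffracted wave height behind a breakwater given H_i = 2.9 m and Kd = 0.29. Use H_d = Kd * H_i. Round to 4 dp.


H_d = Kd * H_i
H_d = 0.29 * 2.9
H_d = 0.8410 m

0.8410


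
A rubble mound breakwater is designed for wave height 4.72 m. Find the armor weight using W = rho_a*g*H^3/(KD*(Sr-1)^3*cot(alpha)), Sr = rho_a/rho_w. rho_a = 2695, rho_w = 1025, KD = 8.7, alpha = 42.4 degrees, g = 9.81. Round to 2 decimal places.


Sr = rho_a / rho_w = 2695 / 1025 = 2.629268
(Sr - 1) = 1.629268
(Sr - 1)^3 = 4.324917
cot(42.4) = 1 / tan(42.4) = 1 / 0.913125 = 1.095140
Numerator = 2695 * 9.81 * 4.72^3 = 2780057.4633
Denominator = 8.7 * 4.324917 * 1.095140 = 41.206584
W = 2780057.4633 / 41.206584
W = 67466.34 N

67466.34


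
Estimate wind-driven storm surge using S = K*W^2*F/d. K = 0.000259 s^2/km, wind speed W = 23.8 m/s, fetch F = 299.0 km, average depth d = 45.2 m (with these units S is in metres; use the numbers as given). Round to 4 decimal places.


S = K * W^2 * F / d
W^2 = 23.8^2 = 566.44
S = 0.000259 * 566.44 * 299.0 / 45.2
Numerator = 0.000259 * 566.44 * 299.0 = 43.865680
S = 43.865680 / 45.2 = 0.9705 m

0.9705


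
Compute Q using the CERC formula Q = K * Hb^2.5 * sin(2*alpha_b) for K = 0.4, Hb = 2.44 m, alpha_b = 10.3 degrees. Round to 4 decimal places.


Q = K * Hb^2.5 * sin(2 * alpha_b)
Hb^2.5 = 2.44^2.5 = 9.299820
sin(2 * 10.3) = sin(20.6) = 0.351842
Q = 0.4 * 9.299820 * 0.351842
Q = 1.3088 m^3/s

1.3088


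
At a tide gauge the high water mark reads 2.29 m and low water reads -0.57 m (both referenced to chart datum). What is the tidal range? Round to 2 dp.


Tidal range = High water - Low water
Tidal range = 2.29 - (-0.57)
Tidal range = 2.86 m

2.86


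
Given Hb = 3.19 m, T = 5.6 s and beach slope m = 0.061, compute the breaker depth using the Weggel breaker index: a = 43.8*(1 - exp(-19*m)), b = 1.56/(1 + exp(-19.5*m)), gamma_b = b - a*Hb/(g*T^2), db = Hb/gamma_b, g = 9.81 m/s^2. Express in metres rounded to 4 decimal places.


a = 43.8 * (1 - exp(-19 * m))
exp(-19 * 0.061) = exp(-1.1590) = 0.313800
a = 43.8 * (1 - 0.313800) = 30.055568
b = 1.56 / (1 + exp(-19.5 * m))
exp(-19.5 * 0.061) = exp(-1.1895) = 0.304373
b = 1.56 / (1 + 0.304373) = 1.195977
Hb / (g * T^2) = 3.19 / (9.81 * 5.6^2) = 3.19 / 307.6416 = 0.01036921
gamma_b = b - a * Hb/(g*T^2) = 1.195977 - 30.055568 * 0.01036921 = 0.884324
db = Hb / gamma_b = 3.19 / 0.884324
db = 3.6073 m

3.6073


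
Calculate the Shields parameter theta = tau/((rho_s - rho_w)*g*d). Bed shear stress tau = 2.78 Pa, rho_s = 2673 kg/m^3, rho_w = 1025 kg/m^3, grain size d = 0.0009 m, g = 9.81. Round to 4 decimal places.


theta = tau / ((rho_s - rho_w) * g * d)
rho_s - rho_w = 2673 - 1025 = 1648
Denominator = 1648 * 9.81 * 0.0009 = 14.550192
theta = 2.78 / 14.550192
theta = 0.1911

0.1911


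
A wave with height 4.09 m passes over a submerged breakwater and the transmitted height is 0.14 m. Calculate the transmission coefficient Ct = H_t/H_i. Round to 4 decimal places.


Ct = H_t / H_i
Ct = 0.14 / 4.09
Ct = 0.0342

0.0342


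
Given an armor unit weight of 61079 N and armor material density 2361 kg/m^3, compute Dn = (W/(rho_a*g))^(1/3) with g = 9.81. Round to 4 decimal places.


V = W / (rho_a * g)
V = 61079 / (2361 * 9.81)
V = 61079 / 23161.41
V = 2.637102 m^3
Dn = V^(1/3) = 2.637102^(1/3)
Dn = 1.3816 m

1.3816


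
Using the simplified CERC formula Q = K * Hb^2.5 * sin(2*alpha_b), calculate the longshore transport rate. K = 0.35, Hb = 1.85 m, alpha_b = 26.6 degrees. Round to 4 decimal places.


Q = K * Hb^2.5 * sin(2 * alpha_b)
Hb^2.5 = 1.85^2.5 = 4.655103
sin(2 * 26.6) = sin(53.2) = 0.800731
Q = 0.35 * 4.655103 * 0.800731
Q = 1.3046 m^3/s

1.3046


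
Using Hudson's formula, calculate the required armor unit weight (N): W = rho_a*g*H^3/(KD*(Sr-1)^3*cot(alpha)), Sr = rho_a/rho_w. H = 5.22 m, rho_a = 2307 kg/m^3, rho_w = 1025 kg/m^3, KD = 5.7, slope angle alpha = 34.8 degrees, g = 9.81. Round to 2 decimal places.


Sr = rho_a / rho_w = 2307 / 1025 = 2.250732
(Sr - 1) = 1.250732
(Sr - 1)^3 = 1.956557
cot(34.8) = 1 / tan(34.8) = 1 / 0.695018 = 1.438811
Numerator = 2307 * 9.81 * 5.22^3 = 3219052.8794
Denominator = 5.7 * 1.956557 * 1.438811 = 16.046164
W = 3219052.8794 / 16.046164
W = 200611.99 N

200611.99


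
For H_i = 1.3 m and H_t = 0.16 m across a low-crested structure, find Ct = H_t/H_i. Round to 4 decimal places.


Ct = H_t / H_i
Ct = 0.16 / 1.3
Ct = 0.1231

0.1231


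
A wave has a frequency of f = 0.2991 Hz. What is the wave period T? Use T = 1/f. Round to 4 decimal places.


T = 1 / f
T = 1 / 0.2991
T = 3.3434 s

3.3434


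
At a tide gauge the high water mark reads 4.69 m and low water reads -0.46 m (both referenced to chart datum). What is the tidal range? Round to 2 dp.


Tidal range = High water - Low water
Tidal range = 4.69 - (-0.46)
Tidal range = 5.15 m

5.15


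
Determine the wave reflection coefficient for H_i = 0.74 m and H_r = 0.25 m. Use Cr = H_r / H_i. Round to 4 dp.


Cr = H_r / H_i
Cr = 0.25 / 0.74
Cr = 0.3378

0.3378


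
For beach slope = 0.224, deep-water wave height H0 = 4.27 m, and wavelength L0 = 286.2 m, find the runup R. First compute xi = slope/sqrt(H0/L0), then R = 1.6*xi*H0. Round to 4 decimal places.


xi = slope / sqrt(H0/L0)
H0/L0 = 4.27/286.2 = 0.014920
sqrt(0.014920) = 0.122146
xi = 0.224 / 0.122146 = 1.833871
R = 1.6 * xi * H0 = 1.6 * 1.833871 * 4.27
R = 12.5290 m

12.5290


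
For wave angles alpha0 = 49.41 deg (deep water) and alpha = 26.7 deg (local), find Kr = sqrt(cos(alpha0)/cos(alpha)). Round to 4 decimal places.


Kr = sqrt(cos(alpha0) / cos(alpha))
cos(49.41) = 0.650642
cos(26.7) = 0.893371
Kr = sqrt(0.650642 / 0.893371)
Kr = sqrt(0.728299)
Kr = 0.8534

0.8534


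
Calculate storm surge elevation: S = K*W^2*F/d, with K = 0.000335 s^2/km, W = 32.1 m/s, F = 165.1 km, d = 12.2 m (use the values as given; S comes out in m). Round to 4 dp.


S = K * W^2 * F / d
W^2 = 32.1^2 = 1030.41
S = 0.000335 * 1030.41 * 165.1 / 12.2
Numerator = 0.000335 * 1030.41 * 165.1 = 56.990431
S = 56.990431 / 12.2 = 4.6713 m

4.6713


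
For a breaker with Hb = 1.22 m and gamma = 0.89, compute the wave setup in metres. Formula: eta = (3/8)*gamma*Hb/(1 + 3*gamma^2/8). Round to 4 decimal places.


eta = (3/8) * gamma * Hb / (1 + 3*gamma^2/8)
Numerator = (3/8) * 0.89 * 1.22 = 0.407175
Denominator = 1 + 3*0.89^2/8 = 1 + 0.297038 = 1.297038
eta = 0.407175 / 1.297038
eta = 0.3139 m

0.3139


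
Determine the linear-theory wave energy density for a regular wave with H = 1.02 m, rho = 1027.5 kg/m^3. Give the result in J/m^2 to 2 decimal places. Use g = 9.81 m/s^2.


E = (1/8) * rho * g * H^2
E = (1/8) * 1027.5 * 9.81 * 1.02^2
E = 0.125 * 1027.5 * 9.81 * 1.0404
E = 1310.87 J/m^2

1310.87


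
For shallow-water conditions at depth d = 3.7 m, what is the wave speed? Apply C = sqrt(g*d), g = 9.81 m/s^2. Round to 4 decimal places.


Using the shallow-water approximation:
C = sqrt(g * d) = sqrt(9.81 * 3.7)
C = sqrt(36.2970)
C = 6.0247 m/s

6.0247


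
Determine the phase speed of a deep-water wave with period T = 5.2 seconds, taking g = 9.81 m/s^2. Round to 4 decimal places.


We use the deep-water celerity formula:
C = g * T / (2 * pi)
C = 9.81 * 5.2 / (2 * 3.14159...)
C = 51.012000 / 6.283185
C = 8.1188 m/s

8.1188


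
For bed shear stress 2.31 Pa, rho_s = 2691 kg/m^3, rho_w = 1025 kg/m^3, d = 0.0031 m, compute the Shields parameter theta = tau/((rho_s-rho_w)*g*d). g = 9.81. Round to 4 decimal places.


theta = tau / ((rho_s - rho_w) * g * d)
rho_s - rho_w = 2691 - 1025 = 1666
Denominator = 1666 * 9.81 * 0.0031 = 50.664726
theta = 2.31 / 50.664726
theta = 0.0456

0.0456


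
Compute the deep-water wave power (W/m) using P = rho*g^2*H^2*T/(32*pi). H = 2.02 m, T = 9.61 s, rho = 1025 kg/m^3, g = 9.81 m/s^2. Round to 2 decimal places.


P = rho * g^2 * H^2 * T / (32 * pi)
P = 1025 * 9.81^2 * 2.02^2 * 9.61 / (32 * pi)
P = 1025 * 96.2361 * 4.0804 * 9.61 / 100.53096
P = 38475.84 W/m

38475.84


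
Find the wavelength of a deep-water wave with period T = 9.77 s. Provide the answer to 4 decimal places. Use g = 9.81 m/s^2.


L0 = g * T^2 / (2 * pi)
L0 = 9.81 * 9.77^2 / (2 * pi)
L0 = 9.81 * 95.4529 / 6.28319
L0 = 936.3929 / 6.28319
L0 = 149.0316 m

149.0316


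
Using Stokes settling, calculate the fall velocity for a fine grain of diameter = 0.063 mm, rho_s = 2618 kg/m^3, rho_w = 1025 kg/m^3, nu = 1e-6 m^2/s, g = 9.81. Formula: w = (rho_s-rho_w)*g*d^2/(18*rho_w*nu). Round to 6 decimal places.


w = (rho_s - rho_w) * g * d^2 / (18 * rho_w * nu)
d = 0.063 mm = 0.000063 m
rho_s - rho_w = 2618 - 1025 = 1593
Numerator = 1593 * 9.81 * (0.000063)^2 = 0.000062024873
Denominator = 18 * 1025 * 1e-6 = 0.018450
w = 0.003362 m/s

0.003362


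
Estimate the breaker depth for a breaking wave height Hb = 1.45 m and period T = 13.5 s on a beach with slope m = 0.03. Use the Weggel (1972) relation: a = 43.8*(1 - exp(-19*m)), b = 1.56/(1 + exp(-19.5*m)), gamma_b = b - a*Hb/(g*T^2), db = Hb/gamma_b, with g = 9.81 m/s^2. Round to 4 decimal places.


a = 43.8 * (1 - exp(-19 * m))
exp(-19 * 0.03) = exp(-0.5700) = 0.565525
a = 43.8 * (1 - 0.565525) = 19.029986
b = 1.56 / (1 + exp(-19.5 * m))
exp(-19.5 * 0.03) = exp(-0.5850) = 0.557106
b = 1.56 / (1 + 0.557106) = 1.001859
Hb / (g * T^2) = 1.45 / (9.81 * 13.5^2) = 1.45 / 1787.8725 = 0.00081102
gamma_b = b - a * Hb/(g*T^2) = 1.001859 - 19.029986 * 0.00081102 = 0.986425
db = Hb / gamma_b = 1.45 / 0.986425
db = 1.4700 m

1.4700


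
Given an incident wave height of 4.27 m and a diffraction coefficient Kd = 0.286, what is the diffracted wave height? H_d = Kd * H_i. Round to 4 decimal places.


H_d = Kd * H_i
H_d = 0.286 * 4.27
H_d = 1.2212 m

1.2212


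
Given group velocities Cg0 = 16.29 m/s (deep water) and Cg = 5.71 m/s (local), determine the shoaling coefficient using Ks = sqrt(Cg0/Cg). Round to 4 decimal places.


Ks = sqrt(Cg0 / Cg)
Ks = sqrt(16.29 / 5.71)
Ks = sqrt(2.8529)
Ks = 1.6890

1.6890


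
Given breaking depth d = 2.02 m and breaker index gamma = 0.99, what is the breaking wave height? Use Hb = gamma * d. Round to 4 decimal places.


Hb = gamma * d
Hb = 0.99 * 2.02
Hb = 1.9998 m

1.9998


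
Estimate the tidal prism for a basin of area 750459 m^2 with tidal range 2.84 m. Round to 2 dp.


Tidal prism = Area * Tidal range
P = 750459 * 2.84
P = 2131303.56 m^3

2131303.56


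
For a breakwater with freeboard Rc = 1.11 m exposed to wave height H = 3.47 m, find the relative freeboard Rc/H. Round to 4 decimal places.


Relative freeboard = Rc / H
= 1.11 / 3.47
= 0.3199

0.3199


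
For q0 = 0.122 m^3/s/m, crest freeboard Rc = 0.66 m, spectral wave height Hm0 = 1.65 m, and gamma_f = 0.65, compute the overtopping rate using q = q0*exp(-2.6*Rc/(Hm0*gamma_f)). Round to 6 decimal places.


q = q0 * exp(-2.6 * Rc / (Hm0 * gamma_f))
Exponent = -2.6 * 0.66 / (1.65 * 0.65)
= -2.6 * 0.66 / 1.0725
= -1.600000
exp(-1.600000) = 0.201897
q = 0.122 * 0.201897
q = 0.024631 m^3/s/m

0.024631


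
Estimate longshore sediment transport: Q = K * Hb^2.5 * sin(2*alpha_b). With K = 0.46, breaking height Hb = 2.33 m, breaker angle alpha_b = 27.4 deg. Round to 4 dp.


Q = K * Hb^2.5 * sin(2 * alpha_b)
Hb^2.5 = 2.33^2.5 = 8.286856
sin(2 * 27.4) = sin(54.8) = 0.817145
Q = 0.46 * 8.286856 * 0.817145
Q = 3.1149 m^3/s

3.1149


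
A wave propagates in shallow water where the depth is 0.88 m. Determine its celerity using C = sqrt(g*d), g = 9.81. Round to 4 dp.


Using the shallow-water approximation:
C = sqrt(g * d) = sqrt(9.81 * 0.88)
C = sqrt(8.6328)
C = 2.9382 m/s

2.9382


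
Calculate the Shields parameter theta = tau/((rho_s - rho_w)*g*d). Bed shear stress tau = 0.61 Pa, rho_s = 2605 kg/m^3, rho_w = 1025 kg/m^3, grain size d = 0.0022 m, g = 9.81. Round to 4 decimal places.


theta = tau / ((rho_s - rho_w) * g * d)
rho_s - rho_w = 2605 - 1025 = 1580
Denominator = 1580 * 9.81 * 0.0022 = 34.099560
theta = 0.61 / 34.099560
theta = 0.0179

0.0179


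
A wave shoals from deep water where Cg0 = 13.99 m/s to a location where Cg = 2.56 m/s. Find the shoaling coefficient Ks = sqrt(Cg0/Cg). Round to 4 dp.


Ks = sqrt(Cg0 / Cg)
Ks = sqrt(13.99 / 2.56)
Ks = sqrt(5.4648)
Ks = 2.3377

2.3377


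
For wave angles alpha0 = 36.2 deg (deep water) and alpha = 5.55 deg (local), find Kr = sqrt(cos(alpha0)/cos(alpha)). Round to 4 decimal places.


Kr = sqrt(cos(alpha0) / cos(alpha))
cos(36.2) = 0.806960
cos(5.55) = 0.995312
Kr = sqrt(0.806960 / 0.995312)
Kr = sqrt(0.810761)
Kr = 0.9004

0.9004


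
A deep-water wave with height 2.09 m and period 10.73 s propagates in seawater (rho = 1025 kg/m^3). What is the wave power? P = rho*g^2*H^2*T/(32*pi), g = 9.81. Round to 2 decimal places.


P = rho * g^2 * H^2 * T / (32 * pi)
P = 1025 * 9.81^2 * 2.09^2 * 10.73 / (32 * pi)
P = 1025 * 96.2361 * 4.3681 * 10.73 / 100.53096
P = 45989.04 W/m

45989.04


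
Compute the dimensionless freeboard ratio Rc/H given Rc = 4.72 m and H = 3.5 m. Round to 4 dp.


Relative freeboard = Rc / H
= 4.72 / 3.5
= 1.3486

1.3486


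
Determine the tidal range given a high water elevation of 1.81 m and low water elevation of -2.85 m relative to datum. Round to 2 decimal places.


Tidal range = High water - Low water
Tidal range = 1.81 - (-2.85)
Tidal range = 4.66 m

4.66


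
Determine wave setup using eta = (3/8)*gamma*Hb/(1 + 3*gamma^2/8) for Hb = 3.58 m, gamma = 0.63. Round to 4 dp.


eta = (3/8) * gamma * Hb / (1 + 3*gamma^2/8)
Numerator = (3/8) * 0.63 * 3.58 = 0.845775
Denominator = 1 + 3*0.63^2/8 = 1 + 0.148838 = 1.148838
eta = 0.845775 / 1.148838
eta = 0.7362 m

0.7362


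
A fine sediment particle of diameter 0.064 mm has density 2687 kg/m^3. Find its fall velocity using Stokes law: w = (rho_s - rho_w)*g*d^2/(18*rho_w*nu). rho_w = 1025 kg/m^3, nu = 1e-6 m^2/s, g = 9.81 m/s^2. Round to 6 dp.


w = (rho_s - rho_w) * g * d^2 / (18 * rho_w * nu)
d = 0.064 mm = 0.000064 m
rho_s - rho_w = 2687 - 1025 = 1662
Numerator = 1662 * 9.81 * (0.000064)^2 = 0.000066782085
Denominator = 18 * 1025 * 1e-6 = 0.018450
w = 0.003620 m/s

0.003620


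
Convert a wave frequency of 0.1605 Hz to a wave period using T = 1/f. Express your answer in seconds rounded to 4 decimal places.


T = 1 / f
T = 1 / 0.1605
T = 6.2305 s

6.2305


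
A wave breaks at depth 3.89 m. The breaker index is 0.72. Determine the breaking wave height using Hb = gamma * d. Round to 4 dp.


Hb = gamma * d
Hb = 0.72 * 3.89
Hb = 2.8008 m

2.8008


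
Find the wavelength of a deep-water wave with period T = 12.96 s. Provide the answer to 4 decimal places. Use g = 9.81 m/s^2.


L0 = g * T^2 / (2 * pi)
L0 = 9.81 * 12.96^2 / (2 * pi)
L0 = 9.81 * 167.9616 / 6.28319
L0 = 1647.7033 / 6.28319
L0 = 262.2401 m

262.2401


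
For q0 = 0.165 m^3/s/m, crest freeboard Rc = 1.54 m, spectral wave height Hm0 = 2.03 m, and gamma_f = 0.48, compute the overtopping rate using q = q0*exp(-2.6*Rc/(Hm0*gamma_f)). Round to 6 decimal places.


q = q0 * exp(-2.6 * Rc / (Hm0 * gamma_f))
Exponent = -2.6 * 1.54 / (2.03 * 0.48)
= -2.6 * 1.54 / 0.9744
= -4.109195
exp(-4.109195) = 0.016421
q = 0.165 * 0.016421
q = 0.002709 m^3/s/m

0.002709


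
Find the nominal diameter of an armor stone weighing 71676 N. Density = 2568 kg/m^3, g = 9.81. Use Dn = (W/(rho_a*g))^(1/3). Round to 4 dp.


V = W / (rho_a * g)
V = 71676 / (2568 * 9.81)
V = 71676 / 25192.08
V = 2.845180 m^3
Dn = V^(1/3) = 2.845180^(1/3)
Dn = 1.4170 m

1.4170


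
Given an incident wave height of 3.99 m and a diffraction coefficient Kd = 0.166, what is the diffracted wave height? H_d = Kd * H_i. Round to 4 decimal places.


H_d = Kd * H_i
H_d = 0.166 * 3.99
H_d = 0.6623 m

0.6623


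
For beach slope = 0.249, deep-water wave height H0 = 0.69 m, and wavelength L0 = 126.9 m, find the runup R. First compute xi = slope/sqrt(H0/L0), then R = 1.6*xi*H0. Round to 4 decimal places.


xi = slope / sqrt(H0/L0)
H0/L0 = 0.69/126.9 = 0.005437
sqrt(0.005437) = 0.073738
xi = 0.249 / 0.073738 = 3.376802
R = 1.6 * xi * H0 = 1.6 * 3.376802 * 0.69
R = 3.7280 m

3.7280


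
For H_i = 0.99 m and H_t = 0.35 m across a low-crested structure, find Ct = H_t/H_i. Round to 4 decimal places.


Ct = H_t / H_i
Ct = 0.35 / 0.99
Ct = 0.3535

0.3535


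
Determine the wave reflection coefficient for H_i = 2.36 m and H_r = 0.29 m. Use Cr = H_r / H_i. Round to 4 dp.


Cr = H_r / H_i
Cr = 0.29 / 2.36
Cr = 0.1229

0.1229


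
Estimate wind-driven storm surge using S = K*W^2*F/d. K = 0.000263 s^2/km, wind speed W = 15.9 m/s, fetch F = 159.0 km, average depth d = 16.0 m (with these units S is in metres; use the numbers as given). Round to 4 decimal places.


S = K * W^2 * F / d
W^2 = 15.9^2 = 252.81
S = 0.000263 * 252.81 * 159.0 / 16.0
Numerator = 0.000263 * 252.81 * 159.0 = 10.571756
S = 10.571756 / 16.0 = 0.6607 m

0.6607


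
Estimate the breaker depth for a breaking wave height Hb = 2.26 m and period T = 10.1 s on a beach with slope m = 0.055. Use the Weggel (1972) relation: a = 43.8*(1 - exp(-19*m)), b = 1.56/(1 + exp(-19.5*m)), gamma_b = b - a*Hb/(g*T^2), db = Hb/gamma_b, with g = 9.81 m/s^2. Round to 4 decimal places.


a = 43.8 * (1 - exp(-19 * m))
exp(-19 * 0.055) = exp(-1.0450) = 0.351692
a = 43.8 * (1 - 0.351692) = 28.395898
b = 1.56 / (1 + exp(-19.5 * m))
exp(-19.5 * 0.055) = exp(-1.0725) = 0.342152
b = 1.56 / (1 + 0.342152) = 1.162312
Hb / (g * T^2) = 2.26 / (9.81 * 10.1^2) = 2.26 / 1000.7181 = 0.00225838
gamma_b = b - a * Hb/(g*T^2) = 1.162312 - 28.395898 * 0.00225838 = 1.098184
db = Hb / gamma_b = 2.26 / 1.098184
db = 2.0579 m

2.0579


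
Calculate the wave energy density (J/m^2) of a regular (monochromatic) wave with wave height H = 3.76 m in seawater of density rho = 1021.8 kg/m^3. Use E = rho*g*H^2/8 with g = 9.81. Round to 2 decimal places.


E = (1/8) * rho * g * H^2
E = (1/8) * 1021.8 * 9.81 * 3.76^2
E = 0.125 * 1021.8 * 9.81 * 14.1376
E = 17714.16 J/m^2

17714.16


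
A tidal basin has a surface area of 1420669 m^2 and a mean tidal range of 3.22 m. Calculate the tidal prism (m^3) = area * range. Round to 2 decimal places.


Tidal prism = Area * Tidal range
P = 1420669 * 3.22
P = 4574554.18 m^3

4574554.18


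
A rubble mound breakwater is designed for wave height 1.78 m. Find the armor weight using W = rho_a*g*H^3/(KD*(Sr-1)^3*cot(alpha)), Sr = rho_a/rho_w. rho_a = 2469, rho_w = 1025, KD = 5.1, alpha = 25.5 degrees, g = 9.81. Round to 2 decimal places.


Sr = rho_a / rho_w = 2469 / 1025 = 2.408780
(Sr - 1) = 1.408780
(Sr - 1)^3 = 2.795954
cot(25.5) = 1 / tan(25.5) = 1 / 0.476976 = 2.096544
Numerator = 2469 * 9.81 * 1.78^3 = 136599.8128
Denominator = 5.1 * 2.795954 * 2.096544 = 29.895379
W = 136599.8128 / 29.895379
W = 4569.26 N

4569.26
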